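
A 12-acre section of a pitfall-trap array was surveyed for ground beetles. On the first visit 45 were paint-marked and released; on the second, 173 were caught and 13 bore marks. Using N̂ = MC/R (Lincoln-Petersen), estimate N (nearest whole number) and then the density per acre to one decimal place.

density ≈ 49.9 ground beetles per acre

N̂ = 45·173/13 = 7785/13 ≈ 598.8 → 599
Density = N̂ / area = 599 / 12 ≈ 49.92 → 49.9 per acre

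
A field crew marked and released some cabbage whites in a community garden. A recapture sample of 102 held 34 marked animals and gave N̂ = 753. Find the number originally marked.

M = 251

From N = M·C/R: M = N·R / C = 753·34 / 102 = 25602 / 102 = 251.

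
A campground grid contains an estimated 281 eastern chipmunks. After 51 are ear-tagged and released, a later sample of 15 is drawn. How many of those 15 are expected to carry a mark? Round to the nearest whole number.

The marked fraction of the population is 51/281, so in a sample of 15 expect C·(M/N) marked.
E[R] = 51 × 15 / 281 = 765 / 281 ≈ 2.7 → 3

expected recaptures ≈ 3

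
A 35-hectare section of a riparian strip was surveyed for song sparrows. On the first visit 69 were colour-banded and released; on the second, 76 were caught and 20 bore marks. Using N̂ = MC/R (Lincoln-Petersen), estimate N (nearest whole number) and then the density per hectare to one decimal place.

density ≈ 7.5 song sparrows per hectare

N̂ = 69·76/20 = 5244/20 ≈ 262.2 → 262
Density = N̂ / area = 262 / 35 ≈ 7.49 → 7.5 per hectare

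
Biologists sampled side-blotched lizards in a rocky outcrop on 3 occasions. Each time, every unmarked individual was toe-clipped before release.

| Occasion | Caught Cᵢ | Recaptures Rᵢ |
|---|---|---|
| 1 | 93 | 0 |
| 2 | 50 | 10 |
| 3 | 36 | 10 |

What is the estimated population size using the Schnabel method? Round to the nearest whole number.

Marked at large before each occasion: Mᵢ = Σⱼ<ᵢ (Cⱼ − Rⱼ) → M1=0, M2=93, M3=133
Σ MᵢCᵢ = 0·93 + 93·50 + 133·36 = 0 + 4650 + 4788 = 9438
Σ Rᵢ = 0 + 10 + 10 = 20
N̂ = 9438 / 20 ≈ 471.9 → 472

N ≈ 472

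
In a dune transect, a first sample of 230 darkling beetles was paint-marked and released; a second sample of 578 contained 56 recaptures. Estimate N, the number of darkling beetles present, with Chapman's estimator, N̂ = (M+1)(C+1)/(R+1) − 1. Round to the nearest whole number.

N ≈ 2345

N̂ = (230+1)(578+1)/(56+1) − 1 = 231·579/57 − 1
= 133749/57 − 1 ≈ 2346.47 − 1 ≈ 2345.47 → 2345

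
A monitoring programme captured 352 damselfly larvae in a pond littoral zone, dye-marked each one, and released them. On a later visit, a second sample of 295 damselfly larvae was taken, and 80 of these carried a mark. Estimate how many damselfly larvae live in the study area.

N = 1298

Lincoln-Petersen assumes M/N = R/C, so N = M·C / R.
N = (352 × 295) / 80 = 103840 / 80 = 1298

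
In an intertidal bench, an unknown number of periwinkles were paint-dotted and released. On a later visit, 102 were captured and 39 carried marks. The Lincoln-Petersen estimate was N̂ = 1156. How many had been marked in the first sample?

From N = M·C/R: M = N·R / C = 1156·39 / 102 = 45084 / 102 = 442.

M = 442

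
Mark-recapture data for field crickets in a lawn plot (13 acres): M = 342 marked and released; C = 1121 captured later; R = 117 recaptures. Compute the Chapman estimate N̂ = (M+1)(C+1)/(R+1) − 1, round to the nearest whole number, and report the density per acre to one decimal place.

density ≈ 250.8 field crickets per acre

N̂ = 343·1122/118 − 1 = 384846/118 − 1 ≈ 3260.4 → 3260
Density = N̂ / area = 3260 / 13 ≈ 250.77 → 250.8 per acre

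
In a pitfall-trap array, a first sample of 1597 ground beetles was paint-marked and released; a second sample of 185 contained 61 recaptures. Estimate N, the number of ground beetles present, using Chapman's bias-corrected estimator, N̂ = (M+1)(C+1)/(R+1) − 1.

N = 4793

N̂ = (1597+1)(185+1)/(61+1) − 1 = 1598·186/62 − 1
= 297228/62 − 1 = 4794 − 1 = 4793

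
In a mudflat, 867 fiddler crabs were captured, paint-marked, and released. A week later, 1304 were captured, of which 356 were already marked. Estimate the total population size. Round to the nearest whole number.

N ≈ 3176

If marked individuals mix randomly, R/C ≈ M/N, giving N ≈ M·C/R.
N = (867 × 1304) / 356 = 1130568 / 356 ≈ 3175.8 → 3176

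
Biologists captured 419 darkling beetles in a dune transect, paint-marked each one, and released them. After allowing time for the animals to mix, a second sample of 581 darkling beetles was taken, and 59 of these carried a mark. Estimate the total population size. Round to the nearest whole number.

N ≈ 4126

N = (419 × 581) / 59 = 243439 / 59 ≈ 4126.1 → 4126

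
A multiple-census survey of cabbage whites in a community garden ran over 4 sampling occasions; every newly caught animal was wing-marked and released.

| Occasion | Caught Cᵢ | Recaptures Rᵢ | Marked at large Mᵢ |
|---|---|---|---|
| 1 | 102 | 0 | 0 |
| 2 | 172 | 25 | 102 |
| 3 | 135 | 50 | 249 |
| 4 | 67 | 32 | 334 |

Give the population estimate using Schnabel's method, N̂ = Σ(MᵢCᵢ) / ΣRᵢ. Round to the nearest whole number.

N ≈ 687

Σ MᵢCᵢ = 0·102 + 102·172 + 249·135 + 334·67 = 0 + 17544 + 33615 + 22378 = 73537
Σ Rᵢ = 0 + 25 + 50 + 32 = 107
N̂ = 73537 / 107 ≈ 687.3 → 687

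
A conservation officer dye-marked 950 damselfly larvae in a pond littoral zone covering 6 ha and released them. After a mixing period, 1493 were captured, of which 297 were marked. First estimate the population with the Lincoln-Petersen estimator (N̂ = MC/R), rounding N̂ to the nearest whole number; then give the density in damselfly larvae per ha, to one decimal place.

N̂ = 950·1493/297 = 1418350/297 ≈ 4775.6 → 4776
Density = N̂ / area = 4776 / 6 = 796.0 per ha

density ≈ 796.0 damselfly larvae per ha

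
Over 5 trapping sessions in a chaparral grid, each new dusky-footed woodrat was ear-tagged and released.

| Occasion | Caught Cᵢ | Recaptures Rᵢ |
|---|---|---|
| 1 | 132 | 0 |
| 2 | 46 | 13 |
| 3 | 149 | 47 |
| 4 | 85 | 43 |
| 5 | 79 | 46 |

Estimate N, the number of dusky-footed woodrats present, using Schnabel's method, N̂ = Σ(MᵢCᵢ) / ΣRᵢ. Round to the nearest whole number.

N ≈ 522

Marked at large before each occasion: Mᵢ = Σⱼ<ᵢ (Cⱼ − Rⱼ) → M1=0, M2=132, M3=165, M4=267, M5=309
Σ MᵢCᵢ = 0·132 + 132·46 + 165·149 + 267·85 + 309·79 = 0 + 6072 + 24585 + 22695 + 24411 = 77763
Σ Rᵢ = 0 + 13 + 47 + 43 + 46 = 149
N̂ = 77763 / 149 ≈ 521.9 → 522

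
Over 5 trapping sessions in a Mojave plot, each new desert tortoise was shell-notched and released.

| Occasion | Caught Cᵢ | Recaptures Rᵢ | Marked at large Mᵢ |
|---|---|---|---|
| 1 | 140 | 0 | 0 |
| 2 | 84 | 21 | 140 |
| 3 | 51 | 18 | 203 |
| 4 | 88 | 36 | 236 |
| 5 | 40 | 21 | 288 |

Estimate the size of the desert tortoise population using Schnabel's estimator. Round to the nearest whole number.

N ≈ 567

Σ MᵢCᵢ = 0·140 + 140·84 + 203·51 + 236·88 + 288·40 = 0 + 11760 + 10353 + 20768 + 11520 = 54401
Σ Rᵢ = 0 + 21 + 18 + 36 + 21 = 96
N̂ = 54401 / 96 ≈ 566.7 → 567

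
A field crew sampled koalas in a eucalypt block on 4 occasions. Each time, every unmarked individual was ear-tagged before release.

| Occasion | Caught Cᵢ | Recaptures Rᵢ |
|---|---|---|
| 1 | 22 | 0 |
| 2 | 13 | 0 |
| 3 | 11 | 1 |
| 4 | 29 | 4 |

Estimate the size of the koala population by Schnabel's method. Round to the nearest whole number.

Marked at large before each occasion: Mᵢ = Σⱼ<ᵢ (Cⱼ − Rⱼ) → M1=0, M2=22, M3=35, M4=45
Σ MᵢCᵢ = 0·22 + 22·13 + 35·11 + 45·29 = 0 + 286 + 385 + 1305 = 1976
Σ Rᵢ = 0 + 0 + 1 + 4 = 5
N̂ = 1976 / 5 ≈ 395.2 → 395

N ≈ 395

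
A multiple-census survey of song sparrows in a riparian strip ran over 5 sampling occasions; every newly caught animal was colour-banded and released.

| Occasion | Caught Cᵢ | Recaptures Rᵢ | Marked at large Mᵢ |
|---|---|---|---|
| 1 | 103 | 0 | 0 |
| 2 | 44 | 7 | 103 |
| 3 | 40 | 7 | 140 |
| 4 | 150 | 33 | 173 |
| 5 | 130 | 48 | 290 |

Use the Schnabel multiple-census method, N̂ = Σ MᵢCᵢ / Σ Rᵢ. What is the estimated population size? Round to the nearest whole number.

Σ MᵢCᵢ = 0·103 + 103·44 + 140·40 + 173·150 + 290·130 = 0 + 4532 + 5600 + 25950 + 37700 = 73782
Σ Rᵢ = 0 + 7 + 7 + 33 + 48 = 95
N̂ = 73782 / 95 ≈ 776.7 → 777

N ≈ 777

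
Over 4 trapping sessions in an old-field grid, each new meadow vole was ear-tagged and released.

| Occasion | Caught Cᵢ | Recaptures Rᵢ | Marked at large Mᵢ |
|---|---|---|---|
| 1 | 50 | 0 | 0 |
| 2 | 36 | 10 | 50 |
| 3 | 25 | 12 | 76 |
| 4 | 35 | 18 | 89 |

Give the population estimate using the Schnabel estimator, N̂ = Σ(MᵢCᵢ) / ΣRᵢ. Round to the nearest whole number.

Σ MᵢCᵢ = 0·50 + 50·36 + 76·25 + 89·35 = 0 + 1800 + 1900 + 3115 = 6815
Σ Rᵢ = 0 + 10 + 12 + 18 = 40
N̂ = 6815 / 40 ≈ 170.4 → 170

N ≈ 170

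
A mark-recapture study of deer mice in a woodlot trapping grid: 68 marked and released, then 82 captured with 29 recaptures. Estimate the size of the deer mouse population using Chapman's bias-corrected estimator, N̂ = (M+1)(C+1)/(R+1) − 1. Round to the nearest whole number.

N̂ = (68+1)(82+1)/(29+1) − 1 = 69·83/30 − 1
= 5727/30 − 1 ≈ 190.9 − 1 ≈ 189.9 → 190

N ≈ 190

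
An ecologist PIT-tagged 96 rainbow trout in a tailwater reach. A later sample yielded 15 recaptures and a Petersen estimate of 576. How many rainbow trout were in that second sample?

From N = M·C/R: C = N·R / M = 576·15 / 96 = 8640 / 96 = 90.

C = 90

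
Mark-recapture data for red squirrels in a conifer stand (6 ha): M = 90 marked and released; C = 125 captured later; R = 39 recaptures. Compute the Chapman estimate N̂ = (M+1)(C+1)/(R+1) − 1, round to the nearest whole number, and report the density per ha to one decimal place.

N̂ = 91·126/40 − 1 = 11466/40 − 1 ≈ 285.6 → 286
Density = N̂ / area = 286 / 6 ≈ 47.67 → 47.7 per ha

density ≈ 47.7 red squirrels per ha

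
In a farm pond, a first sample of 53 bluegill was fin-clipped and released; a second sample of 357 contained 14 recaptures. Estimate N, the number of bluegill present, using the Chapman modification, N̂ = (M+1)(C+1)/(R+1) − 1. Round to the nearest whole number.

N̂ = (53+1)(357+1)/(14+1) − 1 = 54·358/15 − 1
= 19332/15 − 1 ≈ 1288.8 − 1 ≈ 1287.8 → 1288

N ≈ 1288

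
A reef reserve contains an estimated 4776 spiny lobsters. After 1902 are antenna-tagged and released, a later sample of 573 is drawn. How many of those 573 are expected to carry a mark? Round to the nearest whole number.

Expected recaptures E[R] = M·C / N.
E[R] = 1902 × 573 / 4776 = 1089846 / 4776 ≈ 228.2 → 228

expected recaptures ≈ 228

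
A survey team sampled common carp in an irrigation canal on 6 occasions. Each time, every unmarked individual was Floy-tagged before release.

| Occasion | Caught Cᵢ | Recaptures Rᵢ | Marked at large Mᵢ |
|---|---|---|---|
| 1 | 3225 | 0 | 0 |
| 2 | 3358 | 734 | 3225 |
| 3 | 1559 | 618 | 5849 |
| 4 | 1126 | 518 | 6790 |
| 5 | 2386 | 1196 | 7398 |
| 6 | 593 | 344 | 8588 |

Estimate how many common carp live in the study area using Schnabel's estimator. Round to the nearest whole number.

Σ MᵢCᵢ = 0·3225 + 3225·3358 + 5849·1559 + 6790·1126 + 7398·2386 + 8588·593 = 0 + 10829550 + 9118591 + 7645540 + 17651628 + 5092684 = 50337993
Σ Rᵢ = 0 + 734 + 618 + 518 + 1196 + 344 = 3410
N̂ = 50337993 / 3410 ≈ 14761.9 → 14762

N ≈ 14,762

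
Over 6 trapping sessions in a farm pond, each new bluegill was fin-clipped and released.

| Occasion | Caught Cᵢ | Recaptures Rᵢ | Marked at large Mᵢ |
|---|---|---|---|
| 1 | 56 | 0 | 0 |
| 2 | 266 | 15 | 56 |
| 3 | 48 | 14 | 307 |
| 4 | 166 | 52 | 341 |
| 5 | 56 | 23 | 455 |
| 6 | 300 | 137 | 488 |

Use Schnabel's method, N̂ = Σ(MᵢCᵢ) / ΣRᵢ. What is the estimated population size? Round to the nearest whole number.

Σ MᵢCᵢ = 0·56 + 56·266 + 307·48 + 341·166 + 455·56 + 488·300 = 0 + 14896 + 14736 + 56606 + 25480 + 146400 = 258118
Σ Rᵢ = 0 + 15 + 14 + 52 + 23 + 137 = 241
N̂ = 258118 / 241 ≈ 1071.0 → 1071

N ≈ 1071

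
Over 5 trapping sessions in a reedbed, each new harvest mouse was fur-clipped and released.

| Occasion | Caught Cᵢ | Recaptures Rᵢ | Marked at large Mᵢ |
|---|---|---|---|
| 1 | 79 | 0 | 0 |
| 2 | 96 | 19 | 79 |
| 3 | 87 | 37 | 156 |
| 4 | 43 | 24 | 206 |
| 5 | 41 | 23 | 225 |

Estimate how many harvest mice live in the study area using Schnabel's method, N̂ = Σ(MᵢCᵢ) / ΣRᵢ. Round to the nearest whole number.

N ≈ 381

Σ MᵢCᵢ = 0·79 + 79·96 + 156·87 + 206·43 + 225·41 = 0 + 7584 + 13572 + 8858 + 9225 = 39239
Σ Rᵢ = 0 + 19 + 37 + 24 + 23 = 103
N̂ = 39239 / 103 ≈ 381.0 → 381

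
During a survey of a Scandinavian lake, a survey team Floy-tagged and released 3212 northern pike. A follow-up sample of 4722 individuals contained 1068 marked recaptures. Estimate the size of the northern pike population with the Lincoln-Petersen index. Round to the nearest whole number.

N ≈ 14,201

Lincoln-Petersen assumes M/N = R/C, so N = M·C / R.
N = (3212 × 4722) / 1068 = 15167064 / 1068 ≈ 14201.4 → 14201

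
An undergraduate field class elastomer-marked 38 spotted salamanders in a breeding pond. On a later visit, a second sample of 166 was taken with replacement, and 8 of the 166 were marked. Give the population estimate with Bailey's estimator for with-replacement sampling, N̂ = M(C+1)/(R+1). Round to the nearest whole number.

N̂ = 38·(166+1)/(8+1) = 38·167/9 = 6346/9 ≈ 705.1 → 705

N ≈ 705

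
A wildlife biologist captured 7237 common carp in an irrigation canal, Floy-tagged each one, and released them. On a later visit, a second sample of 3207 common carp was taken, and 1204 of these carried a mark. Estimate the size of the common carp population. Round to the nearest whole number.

N = (7237 × 3207) / 1204 = 23209059 / 1204 ≈ 19276.6 → 19277

N ≈ 19,277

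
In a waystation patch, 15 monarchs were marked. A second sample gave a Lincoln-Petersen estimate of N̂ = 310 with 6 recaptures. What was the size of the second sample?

C = 124

From N = M·C/R: C = N·R / M = 310·6 / 15 = 1860 / 15 = 124.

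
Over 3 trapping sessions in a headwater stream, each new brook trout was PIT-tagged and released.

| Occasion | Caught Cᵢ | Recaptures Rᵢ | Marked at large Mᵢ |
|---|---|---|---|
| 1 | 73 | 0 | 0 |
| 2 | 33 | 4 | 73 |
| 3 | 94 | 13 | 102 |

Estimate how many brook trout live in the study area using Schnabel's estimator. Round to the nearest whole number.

N ≈ 706

Σ MᵢCᵢ = 0·73 + 73·33 + 102·94 = 0 + 2409 + 9588 = 11997
Σ Rᵢ = 0 + 4 + 13 = 17
N̂ = 11997 / 17 ≈ 705.7 → 706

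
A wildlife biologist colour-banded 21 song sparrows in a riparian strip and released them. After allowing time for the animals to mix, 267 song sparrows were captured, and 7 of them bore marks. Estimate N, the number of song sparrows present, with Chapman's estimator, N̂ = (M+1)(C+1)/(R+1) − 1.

N̂ = (21+1)(267+1)/(7+1) − 1 = 22·268/8 − 1
= 5896/8 − 1 = 737 − 1 = 736

N = 736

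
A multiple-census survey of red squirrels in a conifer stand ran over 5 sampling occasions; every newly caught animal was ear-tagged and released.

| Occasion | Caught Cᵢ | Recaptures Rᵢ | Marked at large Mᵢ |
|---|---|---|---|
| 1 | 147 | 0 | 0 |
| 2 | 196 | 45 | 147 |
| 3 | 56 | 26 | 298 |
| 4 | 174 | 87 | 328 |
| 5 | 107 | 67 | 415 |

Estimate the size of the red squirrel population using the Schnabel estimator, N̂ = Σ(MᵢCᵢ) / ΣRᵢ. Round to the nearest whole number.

Σ MᵢCᵢ = 0·147 + 147·196 + 298·56 + 328·174 + 415·107 = 0 + 28812 + 16688 + 57072 + 44405 = 146977
Σ Rᵢ = 0 + 45 + 26 + 87 + 67 = 225
N̂ = 146977 / 225 ≈ 653.2 → 653

N ≈ 653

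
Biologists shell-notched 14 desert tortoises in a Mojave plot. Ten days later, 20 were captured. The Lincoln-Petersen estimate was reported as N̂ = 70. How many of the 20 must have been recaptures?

From N = M·C/R: R = M·C / N = 14·20 / 70 = 280 / 70 = 4.

R = 4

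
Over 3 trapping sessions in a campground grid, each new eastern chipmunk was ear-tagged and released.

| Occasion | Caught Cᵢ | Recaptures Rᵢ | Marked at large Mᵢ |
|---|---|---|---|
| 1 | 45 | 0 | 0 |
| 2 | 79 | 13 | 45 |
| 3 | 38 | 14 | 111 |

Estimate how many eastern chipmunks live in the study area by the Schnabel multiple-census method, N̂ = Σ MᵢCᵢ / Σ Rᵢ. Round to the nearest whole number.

N ≈ 288

Σ MᵢCᵢ = 0·45 + 45·79 + 111·38 = 0 + 3555 + 4218 = 7773
Σ Rᵢ = 0 + 13 + 14 = 27
N̂ = 7773 / 27 ≈ 287.9 → 288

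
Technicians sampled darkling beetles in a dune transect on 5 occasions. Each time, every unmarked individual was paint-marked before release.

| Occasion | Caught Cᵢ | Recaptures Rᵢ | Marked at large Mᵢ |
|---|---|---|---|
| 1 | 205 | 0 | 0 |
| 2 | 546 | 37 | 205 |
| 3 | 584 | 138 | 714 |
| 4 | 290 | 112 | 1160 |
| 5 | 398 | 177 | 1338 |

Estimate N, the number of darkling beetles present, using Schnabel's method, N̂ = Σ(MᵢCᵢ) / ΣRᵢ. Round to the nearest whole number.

N ≈ 3013

Σ MᵢCᵢ = 0·205 + 205·546 + 714·584 + 1160·290 + 1338·398 = 0 + 111930 + 416976 + 336400 + 532524 = 1397830
Σ Rᵢ = 0 + 37 + 138 + 112 + 177 = 464
N̂ = 1397830 / 464 ≈ 3012.6 → 3013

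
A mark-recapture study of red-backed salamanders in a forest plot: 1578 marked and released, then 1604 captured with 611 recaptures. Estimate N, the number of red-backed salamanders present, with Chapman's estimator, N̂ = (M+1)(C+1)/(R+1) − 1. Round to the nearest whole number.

N ≈ 4140

N̂ = (1578+1)(1604+1)/(611+1) − 1 = 1579·1605/612 − 1
= 2534295/612 − 1 ≈ 4141.0 − 1 ≈ 4140.0 → 4140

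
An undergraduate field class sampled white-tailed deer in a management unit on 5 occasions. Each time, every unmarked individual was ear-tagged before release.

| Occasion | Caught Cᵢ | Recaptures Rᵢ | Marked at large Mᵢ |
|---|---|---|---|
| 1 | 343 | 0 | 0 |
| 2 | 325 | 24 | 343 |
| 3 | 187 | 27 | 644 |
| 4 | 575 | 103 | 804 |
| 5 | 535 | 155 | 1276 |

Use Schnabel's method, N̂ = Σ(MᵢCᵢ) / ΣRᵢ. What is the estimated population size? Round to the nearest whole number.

Σ MᵢCᵢ = 0·343 + 343·325 + 644·187 + 804·575 + 1276·535 = 0 + 111475 + 120428 + 462300 + 682660 = 1376863
Σ Rᵢ = 0 + 24 + 27 + 103 + 155 = 309
N̂ = 1376863 / 309 ≈ 4455.9 → 4456

N ≈ 4456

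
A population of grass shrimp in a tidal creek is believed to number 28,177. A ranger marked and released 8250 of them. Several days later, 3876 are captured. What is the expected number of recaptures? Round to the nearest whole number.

expected recaptures ≈ 1135

Expected recaptures E[R] = M·C / N.
E[R] = 8250 × 3876 / 28177 = 31977000 / 28177 ≈ 1134.9 → 1135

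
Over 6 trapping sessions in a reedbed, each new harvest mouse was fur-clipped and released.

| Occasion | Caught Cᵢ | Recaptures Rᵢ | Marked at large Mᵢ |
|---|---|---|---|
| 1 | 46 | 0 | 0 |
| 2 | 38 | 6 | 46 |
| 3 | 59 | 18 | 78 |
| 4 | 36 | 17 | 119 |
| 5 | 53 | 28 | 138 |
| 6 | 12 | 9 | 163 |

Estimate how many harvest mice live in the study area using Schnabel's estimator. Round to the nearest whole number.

N ≈ 255

Σ MᵢCᵢ = 0·46 + 46·38 + 78·59 + 119·36 + 138·53 + 163·12 = 0 + 1748 + 4602 + 4284 + 7314 + 1956 = 19904
Σ Rᵢ = 0 + 6 + 18 + 17 + 28 + 9 = 78
N̂ = 19904 / 78 ≈ 255.2 → 255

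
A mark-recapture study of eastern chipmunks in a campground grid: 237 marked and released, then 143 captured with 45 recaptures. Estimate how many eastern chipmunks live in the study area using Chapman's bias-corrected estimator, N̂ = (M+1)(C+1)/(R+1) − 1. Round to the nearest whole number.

N ≈ 744

N̂ = (237+1)(143+1)/(45+1) − 1 = 238·144/46 − 1
= 34272/46 − 1 ≈ 745.0 − 1 ≈ 744.0 → 744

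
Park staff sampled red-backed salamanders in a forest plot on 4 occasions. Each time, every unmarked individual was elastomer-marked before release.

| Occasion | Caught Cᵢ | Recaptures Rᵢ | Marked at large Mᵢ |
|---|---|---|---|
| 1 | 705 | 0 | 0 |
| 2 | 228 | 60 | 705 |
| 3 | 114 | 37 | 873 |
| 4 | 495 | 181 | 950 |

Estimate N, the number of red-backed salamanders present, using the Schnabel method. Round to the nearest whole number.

N ≈ 2628

Σ MᵢCᵢ = 0·705 + 705·228 + 873·114 + 950·495 = 0 + 160740 + 99522 + 470250 = 730512
Σ Rᵢ = 0 + 60 + 37 + 181 = 278
N̂ = 730512 / 278 ≈ 2627.7 → 2628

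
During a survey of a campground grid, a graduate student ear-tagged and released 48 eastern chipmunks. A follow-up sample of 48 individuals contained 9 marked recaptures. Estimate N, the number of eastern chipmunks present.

N = 256

If marked individuals mix randomly, R/C ≈ M/N, giving N ≈ M·C/R.
N = (48 × 48) / 9 = 2304 / 9 = 256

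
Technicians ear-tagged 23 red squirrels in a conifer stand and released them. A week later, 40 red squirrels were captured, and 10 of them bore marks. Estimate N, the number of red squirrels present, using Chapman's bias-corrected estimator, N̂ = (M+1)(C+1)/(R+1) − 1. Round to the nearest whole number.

N ≈ 88

N̂ = (23+1)(40+1)/(10+1) − 1 = 24·41/11 − 1
= 984/11 − 1 ≈ 89.45 − 1 ≈ 88.45 → 88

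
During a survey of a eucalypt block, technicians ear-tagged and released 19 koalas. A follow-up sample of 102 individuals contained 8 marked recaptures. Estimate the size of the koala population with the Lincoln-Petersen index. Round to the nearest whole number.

N = (19 × 102) / 8 = 1938 / 8 ≈ 242.2 → 242

N ≈ 242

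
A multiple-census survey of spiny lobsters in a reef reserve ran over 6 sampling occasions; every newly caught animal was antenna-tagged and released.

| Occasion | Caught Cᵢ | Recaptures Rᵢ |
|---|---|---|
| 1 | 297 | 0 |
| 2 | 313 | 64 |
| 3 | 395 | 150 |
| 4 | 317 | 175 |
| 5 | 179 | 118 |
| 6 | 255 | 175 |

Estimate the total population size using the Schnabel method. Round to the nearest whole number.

Marked at large before each occasion: Mᵢ = Σⱼ<ᵢ (Cⱼ − Rⱼ) → M1=0, M2=297, M3=546, M4=791, M5=933, M6=994
Σ MᵢCᵢ = 0·297 + 297·313 + 546·395 + 791·317 + 933·179 + 994·255 = 0 + 92961 + 215670 + 250747 + 167007 + 253470 = 979855
Σ Rᵢ = 0 + 64 + 150 + 175 + 118 + 175 = 682
N̂ = 979855 / 682 ≈ 1436.7 → 1437

N ≈ 1437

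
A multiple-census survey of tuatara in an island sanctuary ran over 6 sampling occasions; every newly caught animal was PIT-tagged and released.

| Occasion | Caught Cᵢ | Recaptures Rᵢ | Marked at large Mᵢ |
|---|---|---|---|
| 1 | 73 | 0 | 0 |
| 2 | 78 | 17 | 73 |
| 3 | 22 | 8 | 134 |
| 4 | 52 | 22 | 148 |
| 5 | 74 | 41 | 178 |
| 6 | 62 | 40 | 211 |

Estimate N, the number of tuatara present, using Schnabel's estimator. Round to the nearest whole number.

N ≈ 333

Σ MᵢCᵢ = 0·73 + 73·78 + 134·22 + 148·52 + 178·74 + 211·62 = 0 + 5694 + 2948 + 7696 + 13172 + 13082 = 42592
Σ Rᵢ = 0 + 17 + 8 + 22 + 41 + 40 = 128
N̂ = 42592 / 128 ≈ 332.8 → 333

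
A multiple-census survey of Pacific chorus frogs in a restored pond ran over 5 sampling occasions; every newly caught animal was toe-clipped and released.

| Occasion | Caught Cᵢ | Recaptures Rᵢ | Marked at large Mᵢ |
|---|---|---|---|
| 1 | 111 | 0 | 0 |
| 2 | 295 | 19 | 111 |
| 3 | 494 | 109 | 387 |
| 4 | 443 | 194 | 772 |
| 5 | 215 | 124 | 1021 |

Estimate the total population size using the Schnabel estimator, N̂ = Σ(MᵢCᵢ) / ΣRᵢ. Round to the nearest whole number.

N ≈ 1761

Σ MᵢCᵢ = 0·111 + 111·295 + 387·494 + 772·443 + 1021·215 = 0 + 32745 + 191178 + 341996 + 219515 = 785434
Σ Rᵢ = 0 + 19 + 109 + 194 + 124 = 446
N̂ = 785434 / 446 ≈ 1761.1 → 1761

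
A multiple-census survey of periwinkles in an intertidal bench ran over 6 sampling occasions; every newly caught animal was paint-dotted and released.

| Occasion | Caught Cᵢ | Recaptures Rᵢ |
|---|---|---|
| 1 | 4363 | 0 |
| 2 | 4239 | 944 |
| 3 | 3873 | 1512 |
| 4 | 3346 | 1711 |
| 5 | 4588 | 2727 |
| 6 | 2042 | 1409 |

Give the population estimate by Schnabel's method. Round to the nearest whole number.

N ≈ 19,601

Marked at large before each occasion: Mᵢ = Σⱼ<ᵢ (Cⱼ − Rⱼ) → M1=0, M2=4363, M3=7658, M4=10019, M5=11654, M6=13515
Σ MᵢCᵢ = 0·4363 + 4363·4239 + 7658·3873 + 10019·3346 + 11654·4588 + 13515·2042 = 0 + 18494757 + 29659434 + 33523574 + 53468552 + 27597630 = 162743947
Σ Rᵢ = 0 + 944 + 1512 + 1711 + 2727 + 1409 = 8303
N̂ = 162743947 / 8303 ≈ 19600.6 → 19601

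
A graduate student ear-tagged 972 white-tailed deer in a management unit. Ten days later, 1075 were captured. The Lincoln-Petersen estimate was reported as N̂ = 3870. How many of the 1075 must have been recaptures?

From N = M·C/R: R = M·C / N = 972·1075 / 3870 = 1044900 / 3870 = 270.

R = 270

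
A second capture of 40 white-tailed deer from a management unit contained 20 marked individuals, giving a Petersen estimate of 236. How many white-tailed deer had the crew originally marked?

M = 118

From N = M·C/R: M = N·R / C = 236·20 / 40 = 4720 / 40 = 118.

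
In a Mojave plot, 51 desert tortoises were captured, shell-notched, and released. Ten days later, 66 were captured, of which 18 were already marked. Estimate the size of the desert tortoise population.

N = 187

N = (51 × 66) / 18 = 3366 / 18 = 187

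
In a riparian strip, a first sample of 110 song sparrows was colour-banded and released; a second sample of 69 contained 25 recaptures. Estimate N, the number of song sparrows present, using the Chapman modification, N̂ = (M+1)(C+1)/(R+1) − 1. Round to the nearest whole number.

N̂ = (110+1)(69+1)/(25+1) − 1 = 111·70/26 − 1
= 7770/26 − 1 ≈ 298.8 − 1 ≈ 297.8 → 298

N ≈ 298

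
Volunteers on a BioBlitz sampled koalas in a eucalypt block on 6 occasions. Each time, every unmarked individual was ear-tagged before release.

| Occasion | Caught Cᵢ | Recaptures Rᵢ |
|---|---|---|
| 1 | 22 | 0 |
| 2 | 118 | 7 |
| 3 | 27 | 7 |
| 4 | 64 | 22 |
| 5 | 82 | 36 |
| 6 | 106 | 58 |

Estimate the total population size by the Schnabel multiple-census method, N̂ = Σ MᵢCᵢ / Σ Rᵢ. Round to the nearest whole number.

N ≈ 442

Marked at large before each occasion: Mᵢ = Σⱼ<ᵢ (Cⱼ − Rⱼ) → M1=0, M2=22, M3=133, M4=153, M5=195, M6=241
Σ MᵢCᵢ = 0·22 + 22·118 + 133·27 + 153·64 + 195·82 + 241·106 = 0 + 2596 + 3591 + 9792 + 15990 + 25546 = 57515
Σ Rᵢ = 0 + 7 + 7 + 22 + 36 + 58 = 130
N̂ = 57515 / 130 ≈ 442.4 → 442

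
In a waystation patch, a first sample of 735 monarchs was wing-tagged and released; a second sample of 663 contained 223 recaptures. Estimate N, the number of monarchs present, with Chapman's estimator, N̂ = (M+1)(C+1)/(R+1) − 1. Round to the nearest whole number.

N̂ = (735+1)(663+1)/(223+1) − 1 = 736·664/224 − 1
= 488704/224 − 1 ≈ 2181.7 − 1 ≈ 2180.7 → 2181

N ≈ 2181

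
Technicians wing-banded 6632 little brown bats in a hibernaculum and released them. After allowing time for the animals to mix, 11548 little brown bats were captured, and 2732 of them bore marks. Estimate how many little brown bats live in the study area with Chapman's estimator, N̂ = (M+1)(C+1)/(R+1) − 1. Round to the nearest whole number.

N ≈ 28,028

N̂ = (6632+1)(11548+1)/(2732+1) − 1 = 6633·11549/2733 − 1
= 76604517/2733 − 1 ≈ 28029.46 − 1 ≈ 28028.46 → 28028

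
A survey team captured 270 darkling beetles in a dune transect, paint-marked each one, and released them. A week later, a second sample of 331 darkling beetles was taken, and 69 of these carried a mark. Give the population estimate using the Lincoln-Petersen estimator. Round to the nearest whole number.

The marked fraction in the recapture sample should equal the marked fraction in the population: 69/331 = 270/N.
N = (270 × 331) / 69 = 89370 / 69 ≈ 1295.2 → 1295

N ≈ 1295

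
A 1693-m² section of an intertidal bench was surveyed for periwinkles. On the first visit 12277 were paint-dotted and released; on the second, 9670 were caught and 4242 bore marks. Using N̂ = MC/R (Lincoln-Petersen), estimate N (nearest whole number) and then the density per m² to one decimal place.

N̂ = 12277·9670/4242 = 118718590/4242 ≈ 27986.47 → 27986
Density = N̂ / area = 27986 / 1693 ≈ 16.53 → 16.5 per m²

density ≈ 16.5 periwinkles per m²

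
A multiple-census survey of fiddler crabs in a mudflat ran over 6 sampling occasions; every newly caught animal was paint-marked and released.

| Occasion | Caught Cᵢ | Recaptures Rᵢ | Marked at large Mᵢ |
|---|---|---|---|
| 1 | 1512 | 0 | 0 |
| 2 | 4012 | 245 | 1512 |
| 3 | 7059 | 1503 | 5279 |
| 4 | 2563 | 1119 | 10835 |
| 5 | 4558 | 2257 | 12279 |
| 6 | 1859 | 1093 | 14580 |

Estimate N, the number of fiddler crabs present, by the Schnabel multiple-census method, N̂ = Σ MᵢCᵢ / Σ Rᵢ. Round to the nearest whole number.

N ≈ 24,799

Σ MᵢCᵢ = 0·1512 + 1512·4012 + 5279·7059 + 10835·2563 + 12279·4558 + 14580·1859 = 0 + 6066144 + 37264461 + 27770105 + 55967682 + 27104220 = 154172612
Σ Rᵢ = 0 + 245 + 1503 + 1119 + 2257 + 1093 = 6217
N̂ = 154172612 / 6217 ≈ 24798.6 → 24799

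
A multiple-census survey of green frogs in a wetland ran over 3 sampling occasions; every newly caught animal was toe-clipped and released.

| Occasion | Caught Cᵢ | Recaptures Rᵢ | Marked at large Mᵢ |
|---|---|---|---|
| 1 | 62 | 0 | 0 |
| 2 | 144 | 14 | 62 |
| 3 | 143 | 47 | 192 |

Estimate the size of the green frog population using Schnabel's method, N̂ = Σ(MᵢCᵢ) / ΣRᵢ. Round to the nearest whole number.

Σ MᵢCᵢ = 0·62 + 62·144 + 192·143 = 0 + 8928 + 27456 = 36384
Σ Rᵢ = 0 + 14 + 47 = 61
N̂ = 36384 / 61 ≈ 596.46 → 596

N ≈ 596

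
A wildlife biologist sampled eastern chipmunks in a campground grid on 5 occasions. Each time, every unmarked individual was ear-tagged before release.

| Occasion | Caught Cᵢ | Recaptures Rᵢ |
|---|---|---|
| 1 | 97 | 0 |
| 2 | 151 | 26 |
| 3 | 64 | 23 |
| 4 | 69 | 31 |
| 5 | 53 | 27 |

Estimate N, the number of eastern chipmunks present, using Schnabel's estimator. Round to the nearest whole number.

N ≈ 588

Marked at large before each occasion: Mᵢ = Σⱼ<ᵢ (Cⱼ − Rⱼ) → M1=0, M2=97, M3=222, M4=263, M5=301
Σ MᵢCᵢ = 0·97 + 97·151 + 222·64 + 263·69 + 301·53 = 0 + 14647 + 14208 + 18147 + 15953 = 62955
Σ Rᵢ = 0 + 26 + 23 + 31 + 27 = 107
N̂ = 62955 / 107 ≈ 588.4 → 588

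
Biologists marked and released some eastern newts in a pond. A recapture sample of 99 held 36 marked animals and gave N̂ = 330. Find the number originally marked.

M = 120

From N = M·C/R: M = N·R / C = 330·36 / 99 = 11880 / 99 = 120.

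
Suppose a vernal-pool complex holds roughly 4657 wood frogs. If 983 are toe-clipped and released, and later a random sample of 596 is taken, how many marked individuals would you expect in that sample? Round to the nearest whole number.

expected recaptures ≈ 126

Expected recaptures E[R] = M·C / N.
E[R] = 983 × 596 / 4657 = 585868 / 4657 ≈ 125.8 → 126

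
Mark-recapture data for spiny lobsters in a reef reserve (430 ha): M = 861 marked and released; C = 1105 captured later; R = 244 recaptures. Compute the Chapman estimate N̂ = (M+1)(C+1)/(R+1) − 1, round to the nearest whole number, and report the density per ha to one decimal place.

N̂ = 862·1106/245 − 1 = 953372/245 − 1 ≈ 3890.3 → 3890
Density = N̂ / area = 3890 / 430 ≈ 9.047 → 9.0 per ha

density ≈ 9.0 spiny lobsters per ha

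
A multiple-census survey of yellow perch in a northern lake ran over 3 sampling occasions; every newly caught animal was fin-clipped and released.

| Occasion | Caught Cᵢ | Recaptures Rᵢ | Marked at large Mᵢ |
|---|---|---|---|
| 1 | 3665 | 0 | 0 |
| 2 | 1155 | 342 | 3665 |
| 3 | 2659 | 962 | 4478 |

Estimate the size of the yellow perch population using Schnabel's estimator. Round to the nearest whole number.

Σ MᵢCᵢ = 0·3665 + 3665·1155 + 4478·2659 = 0 + 4233075 + 11907002 = 16140077
Σ Rᵢ = 0 + 342 + 962 = 1304
N̂ = 16140077 / 1304 ≈ 12377.4 → 12377

N ≈ 12,377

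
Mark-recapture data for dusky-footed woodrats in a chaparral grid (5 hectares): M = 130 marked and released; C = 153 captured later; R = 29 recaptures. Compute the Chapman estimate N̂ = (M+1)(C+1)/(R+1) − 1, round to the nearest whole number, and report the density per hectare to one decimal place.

N̂ = 131·154/30 − 1 = 20174/30 − 1 ≈ 671.47 → 671
Density = N̂ / area = 671 / 5 ≈ 134.20 → 134.2 per hectare

density ≈ 134.2 dusky-footed woodrats per hectare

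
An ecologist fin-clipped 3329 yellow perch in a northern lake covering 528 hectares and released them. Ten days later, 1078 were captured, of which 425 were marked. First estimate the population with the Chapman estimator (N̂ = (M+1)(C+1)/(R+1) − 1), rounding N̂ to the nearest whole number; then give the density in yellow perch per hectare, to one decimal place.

density ≈ 16.0 yellow perch per hectare

N̂ = 3330·1079/426 − 1 = 3593070/426 − 1 ≈ 8433.4 → 8433
Density = N̂ / area = 8433 / 528 ≈ 15.97 → 16.0 per hectare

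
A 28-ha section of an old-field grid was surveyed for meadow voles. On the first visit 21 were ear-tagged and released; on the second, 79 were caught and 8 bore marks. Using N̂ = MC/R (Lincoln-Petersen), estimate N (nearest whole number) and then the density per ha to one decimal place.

N̂ = 21·79/8 = 1659/8 ≈ 207.4 → 207
Density = N̂ / area = 207 / 28 ≈ 7.39 → 7.4 per ha

density ≈ 7.4 meadow voles per ha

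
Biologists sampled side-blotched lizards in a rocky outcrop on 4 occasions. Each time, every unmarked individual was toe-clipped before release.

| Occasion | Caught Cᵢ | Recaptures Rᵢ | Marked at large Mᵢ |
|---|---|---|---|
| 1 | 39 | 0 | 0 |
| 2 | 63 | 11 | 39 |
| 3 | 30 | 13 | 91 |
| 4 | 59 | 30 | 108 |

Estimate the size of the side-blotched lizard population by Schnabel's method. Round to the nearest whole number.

Σ MᵢCᵢ = 0·39 + 39·63 + 91·30 + 108·59 = 0 + 2457 + 2730 + 6372 = 11559
Σ Rᵢ = 0 + 11 + 13 + 30 = 54
N̂ = 11559 / 54 ≈ 214.1 → 214

N ≈ 214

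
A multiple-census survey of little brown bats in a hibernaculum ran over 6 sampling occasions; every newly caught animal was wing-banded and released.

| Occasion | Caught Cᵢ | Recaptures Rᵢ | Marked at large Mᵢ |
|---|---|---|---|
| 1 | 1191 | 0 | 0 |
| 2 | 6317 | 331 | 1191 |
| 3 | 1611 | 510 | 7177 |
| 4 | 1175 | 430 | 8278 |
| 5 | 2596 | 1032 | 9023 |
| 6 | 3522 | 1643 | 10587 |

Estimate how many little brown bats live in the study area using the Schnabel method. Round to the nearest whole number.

Σ MᵢCᵢ = 0·1191 + 1191·6317 + 7177·1611 + 8278·1175 + 9023·2596 + 10587·3522 = 0 + 7523547 + 11562147 + 9726650 + 23423708 + 37287414 = 89523466
Σ Rᵢ = 0 + 331 + 510 + 430 + 1032 + 1643 = 3946
N̂ = 89523466 / 3946 ≈ 22687.1 → 22687

N ≈ 22,687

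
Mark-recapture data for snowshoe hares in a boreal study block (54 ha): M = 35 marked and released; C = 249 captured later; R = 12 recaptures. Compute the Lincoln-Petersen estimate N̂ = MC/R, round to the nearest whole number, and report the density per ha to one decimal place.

N̂ = 35·249/12 = 8715/12 ≈ 726.2 → 726
Density = N̂ / area = 726 / 54 ≈ 13.44 → 13.4 per ha

density ≈ 13.4 snowshoe hares per ha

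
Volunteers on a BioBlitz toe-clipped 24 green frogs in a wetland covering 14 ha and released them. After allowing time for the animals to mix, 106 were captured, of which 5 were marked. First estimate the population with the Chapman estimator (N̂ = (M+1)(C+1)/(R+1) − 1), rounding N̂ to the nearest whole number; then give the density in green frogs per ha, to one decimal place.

density ≈ 31.8 green frogs per ha

N̂ = 25·107/6 − 1 = 2675/6 − 1 ≈ 444.8 → 445
Density = N̂ / area = 445 / 14 ≈ 31.79 → 31.8 per ha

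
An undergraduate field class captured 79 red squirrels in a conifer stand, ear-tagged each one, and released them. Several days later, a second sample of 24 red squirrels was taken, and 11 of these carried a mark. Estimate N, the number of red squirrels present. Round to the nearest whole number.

N ≈ 172

N = (79 × 24) / 11 = 1896 / 11 ≈ 172.4 → 172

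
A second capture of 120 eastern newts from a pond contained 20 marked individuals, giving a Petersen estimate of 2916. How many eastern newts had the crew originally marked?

M = 486

From N = M·C/R: M = N·R / C = 2916·20 / 120 = 58320 / 120 = 486.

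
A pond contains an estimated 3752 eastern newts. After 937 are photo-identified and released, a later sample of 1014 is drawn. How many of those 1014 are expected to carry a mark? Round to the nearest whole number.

Expected recaptures E[R] = M·C / N.
E[R] = 937 × 1014 / 3752 = 950118 / 3752 ≈ 253.2 → 253

expected recaptures ≈ 253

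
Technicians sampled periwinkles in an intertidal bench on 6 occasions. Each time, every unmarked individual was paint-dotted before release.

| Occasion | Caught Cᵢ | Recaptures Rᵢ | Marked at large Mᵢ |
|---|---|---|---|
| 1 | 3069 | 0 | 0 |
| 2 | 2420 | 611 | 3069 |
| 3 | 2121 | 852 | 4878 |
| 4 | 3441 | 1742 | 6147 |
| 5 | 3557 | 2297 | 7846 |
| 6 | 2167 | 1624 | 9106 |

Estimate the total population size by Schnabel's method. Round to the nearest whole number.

N ≈ 12,148

Σ MᵢCᵢ = 0·3069 + 3069·2420 + 4878·2121 + 6147·3441 + 7846·3557 + 9106·2167 = 0 + 7426980 + 10346238 + 21151827 + 27908222 + 19732702 = 86565969
Σ Rᵢ = 0 + 611 + 852 + 1742 + 2297 + 1624 = 7126
N̂ = 86565969 / 7126 ≈ 12147.9 → 12148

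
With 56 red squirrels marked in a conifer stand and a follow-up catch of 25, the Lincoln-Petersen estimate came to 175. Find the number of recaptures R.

R = 8

From N = M·C/R: R = M·C / N = 56·25 / 175 = 1400 / 175 = 8.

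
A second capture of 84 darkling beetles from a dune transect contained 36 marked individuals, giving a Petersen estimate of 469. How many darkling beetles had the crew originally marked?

M = 201

From N = M·C/R: M = N·R / C = 469·36 / 84 = 16884 / 84 = 201.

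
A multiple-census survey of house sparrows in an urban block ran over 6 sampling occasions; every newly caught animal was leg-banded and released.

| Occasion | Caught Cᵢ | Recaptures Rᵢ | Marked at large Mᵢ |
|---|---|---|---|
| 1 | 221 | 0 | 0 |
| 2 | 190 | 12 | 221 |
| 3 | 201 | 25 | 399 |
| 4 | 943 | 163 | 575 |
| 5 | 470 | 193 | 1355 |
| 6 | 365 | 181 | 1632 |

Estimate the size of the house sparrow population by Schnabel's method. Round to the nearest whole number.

Σ MᵢCᵢ = 0·221 + 221·190 + 399·201 + 575·943 + 1355·470 + 1632·365 = 0 + 41990 + 80199 + 542225 + 636850 + 595680 = 1896944
Σ Rᵢ = 0 + 12 + 25 + 163 + 193 + 181 = 574
N̂ = 1896944 / 574 ≈ 3304.8 → 3305

N ≈ 3305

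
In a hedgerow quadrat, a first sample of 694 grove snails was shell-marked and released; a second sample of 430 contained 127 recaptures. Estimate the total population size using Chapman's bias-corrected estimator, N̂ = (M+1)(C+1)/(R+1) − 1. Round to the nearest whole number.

N ≈ 2339

N̂ = (694+1)(430+1)/(127+1) − 1 = 695·431/128 − 1
= 299545/128 − 1 ≈ 2340.2 − 1 ≈ 2339.2 → 2339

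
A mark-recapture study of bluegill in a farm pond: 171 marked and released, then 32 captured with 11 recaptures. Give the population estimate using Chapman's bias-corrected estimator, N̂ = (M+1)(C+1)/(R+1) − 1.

N = 472

N̂ = (171+1)(32+1)/(11+1) − 1 = 172·33/12 − 1
= 5676/12 − 1 = 473 − 1 = 472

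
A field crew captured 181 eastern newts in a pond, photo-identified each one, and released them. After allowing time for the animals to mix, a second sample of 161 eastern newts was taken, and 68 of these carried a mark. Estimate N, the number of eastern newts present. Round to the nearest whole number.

If marked individuals mix randomly, R/C ≈ M/N, giving N ≈ M·C/R.
N = (181 × 161) / 68 = 29141 / 68 ≈ 428.5 → 429

N ≈ 429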